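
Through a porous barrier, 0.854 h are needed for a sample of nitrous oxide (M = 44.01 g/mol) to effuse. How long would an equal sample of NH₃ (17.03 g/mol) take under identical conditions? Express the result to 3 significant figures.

0.531 h

Graham's law gives t_NH₃/t_N₂O = √(M_NH₃/M_N₂O) = √(17.03/44.01) = √0.3870 = 0.6221.
So the time for NH₃ is 0.854 × 0.6221 = 0.531 h.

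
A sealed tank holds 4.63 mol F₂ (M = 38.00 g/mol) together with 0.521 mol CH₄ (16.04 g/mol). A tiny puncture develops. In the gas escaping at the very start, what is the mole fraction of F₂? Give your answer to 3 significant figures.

Effusion rate of each component ∝ n_i/√M_i (partial pressure × 1/√M).
Mole fraction of F₂ in the effusate = (n_F₂/√M_F₂) / (n_F₂/√M_F₂ + n_CH₄/√M_CH₄)
= (4.63/√38.00) / (4.63/√38.00 + 0.521/√16.04) = 0.7511/(0.7511 + 0.1301) = 0.852.

0.852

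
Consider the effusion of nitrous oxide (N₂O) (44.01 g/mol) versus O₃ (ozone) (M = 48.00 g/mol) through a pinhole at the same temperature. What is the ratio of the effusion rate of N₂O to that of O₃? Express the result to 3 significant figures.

1.04

Since effusion rate ∝ 1/√M, rate_N₂O/rate_O₃ = √(M_O₃/M_N₂O) = √(48.00/44.01) = √1.091 = 1.04.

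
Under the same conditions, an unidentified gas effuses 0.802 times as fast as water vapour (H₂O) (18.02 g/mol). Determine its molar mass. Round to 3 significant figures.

Graham's law gives rate_X/rate_H₂O = √(M_H₂O/M_X).
0.802 = √(18.02/M_X)
M_X = 18.02 / 0.802² = 18.02 / 0.6432 = 28.0 g/mol

28.0 g/mol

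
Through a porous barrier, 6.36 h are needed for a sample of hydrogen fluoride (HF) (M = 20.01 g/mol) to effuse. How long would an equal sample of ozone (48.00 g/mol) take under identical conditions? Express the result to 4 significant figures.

9.850 h

From Graham's law, t_O₃/t_HF = √(M_O₃/M_HF) = √(48.00/20.01) = √2.399 = 1.549.
So the time for O₃ is 6.36 × 1.549 = 9.850 h.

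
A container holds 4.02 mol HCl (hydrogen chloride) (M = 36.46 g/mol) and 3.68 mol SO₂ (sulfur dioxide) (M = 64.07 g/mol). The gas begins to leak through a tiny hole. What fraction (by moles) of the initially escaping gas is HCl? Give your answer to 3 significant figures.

Rate_i ∝ x_i/√M_i (Graham's law weighted by mole fraction), so the effusate composition follows n_i/√M_i.
x_HCl(eff) = (n_HCl/√M_HCl) / (n_HCl/√M_HCl + n_SO₂/√M_SO₂)
= (4.02/√36.46) / (4.02/√36.46 + 3.68/√64.07) = 0.6658/(0.6658 + 0.4597) = 0.592.

0.592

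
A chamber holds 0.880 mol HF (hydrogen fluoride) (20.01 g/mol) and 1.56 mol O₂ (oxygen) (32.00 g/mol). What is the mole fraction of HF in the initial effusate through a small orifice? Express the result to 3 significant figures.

Each component's effusion rate ∝ (its partial pressure)·(1/√M) ∝ n_i/√M_i.
Mole fraction of HF in the effusate = (n_HF/√M_HF) / (n_HF/√M_HF + n_O₂/√M_O₂)
= (0.880/√20.01) / (0.880/√20.01 + 1.56/√32.00) = 0.1967/(0.1967 + 0.2758) = 0.416.

0.416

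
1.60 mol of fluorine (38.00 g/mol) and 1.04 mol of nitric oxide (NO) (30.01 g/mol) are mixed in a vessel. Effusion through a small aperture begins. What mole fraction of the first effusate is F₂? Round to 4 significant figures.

0.5776

Effusion rate of each component ∝ n_i/√M_i (partial pressure × 1/√M).
Mole fraction of F₂ in the effusate = (n_F₂/√M_F₂) / (n_F₂/√M_F₂ + n_NO/√M_NO)
= (1.60/√38.00) / (1.60/√38.00 + 1.04/√30.01) = 0.2596/(0.2596 + 0.1898) = 0.5776.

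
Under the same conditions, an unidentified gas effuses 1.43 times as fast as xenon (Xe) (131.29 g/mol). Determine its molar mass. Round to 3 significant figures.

64.2 g/mol

Using Graham's law: rate_X/rate_Xe = √(M_Xe/M_X).
1.43 = √(131.29/M_X)
M_X = 131.29 / 1.43² = 131.29 / 2.045 = 64.2 g/mol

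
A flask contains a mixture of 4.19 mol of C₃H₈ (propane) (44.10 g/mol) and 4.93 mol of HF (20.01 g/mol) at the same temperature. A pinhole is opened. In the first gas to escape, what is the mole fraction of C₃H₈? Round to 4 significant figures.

Rate_i ∝ x_i/√M_i (Graham's law weighted by mole fraction), so the effusate composition follows n_i/√M_i.
Mole fraction of C₃H₈ in the effusate = (n_C₃H₈/√M_C₃H₈) / (n_C₃H₈/√M_C₃H₈ + n_HF/√M_HF)
= (4.19/√44.10) / (4.19/√44.10 + 4.93/√20.01) = 0.6309/(0.6309 + 1.102) = 0.3641.

0.3641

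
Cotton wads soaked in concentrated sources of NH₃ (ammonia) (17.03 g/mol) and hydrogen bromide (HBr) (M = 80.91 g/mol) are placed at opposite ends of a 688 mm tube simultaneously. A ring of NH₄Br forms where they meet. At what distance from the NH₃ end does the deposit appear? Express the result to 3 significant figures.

Distances travelled in equal time are proportional to diffusion rates, so d_NH₃/d_HBr = √(M_HBr/M_NH₃) = √(80.91/17.03) = 2.180.
With d_NH₃ + d_HBr = 688 mm, d_HBr = 688/(1 + 2.180) = 216.4 mm.
d_NH₃ = 688 − 216.4 = 472 mm.

472 mm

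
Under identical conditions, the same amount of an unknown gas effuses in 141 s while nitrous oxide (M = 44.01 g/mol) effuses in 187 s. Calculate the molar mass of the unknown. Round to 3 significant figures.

Using Graham's law: t_X/t_N₂O = √(M_X/M_N₂O).
141/187 = 0.7540 = √(M_X/44.01)
M_X = 44.01 × 0.7540² = 44.01 × 0.5685 = 25.0 g/mol

25.0 g/mol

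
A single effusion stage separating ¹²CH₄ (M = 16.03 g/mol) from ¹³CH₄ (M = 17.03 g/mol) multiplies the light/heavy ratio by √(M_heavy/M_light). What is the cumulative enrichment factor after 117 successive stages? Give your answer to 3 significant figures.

34.5

The single-stage factor is √(M_heavy/M_light), so 117 stages give [√(17.03/16.03)]^117 = (17.03/16.03)^(117/2).
= 1.06238^(117/2) = 34.5.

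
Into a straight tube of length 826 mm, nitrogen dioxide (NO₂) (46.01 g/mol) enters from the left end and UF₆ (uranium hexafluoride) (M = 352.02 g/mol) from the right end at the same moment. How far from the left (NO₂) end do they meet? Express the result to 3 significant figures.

Graham's law gives d_NO₂/d_UF₆ = rate_NO₂/rate_UF₆ = √(M_UF₆/M_NO₂) = √(352.02/46.01) = 2.766.
With d_NO₂ + d_UF₆ = 826 mm, d_UF₆ = 826/(1 + 2.766) = 219.3 mm.
d_NO₂ = 826 − 219.3 = 607 mm.

607 mm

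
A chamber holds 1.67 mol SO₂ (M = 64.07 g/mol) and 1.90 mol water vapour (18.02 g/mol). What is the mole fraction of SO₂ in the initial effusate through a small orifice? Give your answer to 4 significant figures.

0.3179

Rate_i ∝ x_i/√M_i (Graham's law weighted by mole fraction), so the effusate composition follows n_i/√M_i.
Mole fraction of SO₂ in the effusate = (n_SO₂/√M_SO₂) / (n_SO₂/√M_SO₂ + n_H₂O/√M_H₂O)
= (1.67/√64.07) / (1.67/√64.07 + 1.90/√18.02) = 0.2086/(0.2086 + 0.4476) = 0.3179.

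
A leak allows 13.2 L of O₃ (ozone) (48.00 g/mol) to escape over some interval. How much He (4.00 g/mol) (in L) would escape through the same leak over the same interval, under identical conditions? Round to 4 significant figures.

By Graham's law, rate_He/rate_O₃ = √(M_O₃/M_He) = √(48.00/4.00) = √12.00 = 3.464.
So the volume for He is 13.2 × 3.464 = 45.73 L.

45.73 L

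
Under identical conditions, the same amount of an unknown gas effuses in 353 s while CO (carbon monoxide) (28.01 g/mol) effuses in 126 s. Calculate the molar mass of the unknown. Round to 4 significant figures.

219.8 g/mol

Using Graham's law: t_X/t_CO = √(M_X/M_CO).
353/126 = 2.802 = √(M_X/28.01)
M_X = 28.01 × 2.802² = 28.01 × 7.849 = 219.8 g/mol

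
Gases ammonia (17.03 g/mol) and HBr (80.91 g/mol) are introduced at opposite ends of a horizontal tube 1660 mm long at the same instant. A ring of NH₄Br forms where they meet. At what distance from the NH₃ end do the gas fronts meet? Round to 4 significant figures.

The fronts meet when d_NH₃ + d_HBr = L with d_NH₃/d_HBr = √(M_HBr/M_NH₃) (Graham's law). Here √(M_HBr/M_NH₃) = √(80.91/17.03) = 2.180.
With d_NH₃ + d_HBr = 1660 mm, d_HBr = 1660/(1 + 2.180) = 522.1 mm.
d_NH₃ = 1660 − 522.1 = 1138 mm.

1138 mm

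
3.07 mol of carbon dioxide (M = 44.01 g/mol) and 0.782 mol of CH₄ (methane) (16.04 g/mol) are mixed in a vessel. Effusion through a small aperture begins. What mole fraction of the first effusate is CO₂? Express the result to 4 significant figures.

Rate_i ∝ x_i/√M_i (Graham's law weighted by mole fraction), so the effusate composition follows n_i/√M_i.
So x_CO₂ in the escaping gas = (n_CO₂/√M_CO₂) / Σ(n_i/√M_i)
= (3.07/√44.01) / (3.07/√44.01 + 0.782/√16.04) = 0.4628/(0.4628 + 0.1953) = 0.7033.

0.7033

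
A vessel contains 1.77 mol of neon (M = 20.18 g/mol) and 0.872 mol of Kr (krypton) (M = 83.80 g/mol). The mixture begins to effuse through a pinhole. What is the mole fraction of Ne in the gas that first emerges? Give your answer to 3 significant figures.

0.805

Each component's effusion rate ∝ (its partial pressure)·(1/√M) ∝ n_i/√M_i.
So x_Ne in the escaping gas = (n_Ne/√M_Ne) / Σ(n_i/√M_i)
= (1.77/√20.18) / (1.77/√20.18 + 0.872/√83.80) = 0.3940/(0.3940 + 0.09526) = 0.805.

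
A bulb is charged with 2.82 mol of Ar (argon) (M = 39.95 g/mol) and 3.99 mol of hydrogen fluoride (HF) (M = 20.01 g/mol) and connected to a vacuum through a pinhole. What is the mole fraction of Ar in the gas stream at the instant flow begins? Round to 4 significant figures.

Rate_i ∝ x_i/√M_i (Graham's law weighted by mole fraction), so the effusate composition follows n_i/√M_i.
x_Ar(eff) = (n_Ar/√M_Ar) / (n_Ar/√M_Ar + n_HF/√M_HF)
= (2.82/√39.95) / (2.82/√39.95 + 3.99/√20.01) = 0.4462/(0.4462 + 0.8920) = 0.3334.

0.3334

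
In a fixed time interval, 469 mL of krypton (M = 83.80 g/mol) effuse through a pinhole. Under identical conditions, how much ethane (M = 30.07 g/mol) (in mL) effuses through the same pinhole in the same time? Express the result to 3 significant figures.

Using Graham's law: rate_C₂H₆/rate_Kr = √(M_Kr/M_C₂H₆) = √(83.80/30.07) = √2.787 = 1.669.
So the volume for C₂H₆ is 469 × 1.669 = 783 mL.

783 mL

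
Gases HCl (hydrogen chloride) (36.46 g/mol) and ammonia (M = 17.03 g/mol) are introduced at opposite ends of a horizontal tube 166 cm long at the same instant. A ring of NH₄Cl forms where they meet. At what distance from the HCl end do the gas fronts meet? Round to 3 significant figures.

67.4 cm

The fronts meet when d_HCl + d_NH₃ = L with d_HCl/d_NH₃ = √(M_NH₃/M_HCl) (Graham's law). Here √(M_NH₃/M_HCl) = √(17.03/36.46) = 0.6834.
With d_HCl + d_NH₃ = 166 cm, d_NH₃ = 166/(1 + 0.6834) = 98.61 cm.
d_HCl = 166 − 98.61 = 67.4 cm.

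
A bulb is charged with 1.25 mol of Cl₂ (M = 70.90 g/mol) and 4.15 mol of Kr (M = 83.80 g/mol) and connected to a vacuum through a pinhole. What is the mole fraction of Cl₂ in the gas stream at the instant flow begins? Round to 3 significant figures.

0.247

Effusion rate of each component ∝ n_i/√M_i (partial pressure × 1/√M).
x_Cl₂(eff) = (n_Cl₂/√M_Cl₂) / (n_Cl₂/√M_Cl₂ + n_Kr/√M_Kr)
= (1.25/√70.90) / (1.25/√70.90 + 4.15/√83.80) = 0.1485/(0.1485 + 0.4533) = 0.247.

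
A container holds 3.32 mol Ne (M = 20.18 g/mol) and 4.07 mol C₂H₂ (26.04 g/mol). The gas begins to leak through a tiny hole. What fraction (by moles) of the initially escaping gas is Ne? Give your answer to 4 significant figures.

0.4810

The effusion rate of species i is ∝ p_i/√M_i ∝ n_i/√M_i.
x_Ne(eff) = (n_Ne/√M_Ne) / (n_Ne/√M_Ne + n_C₂H₂/√M_C₂H₂)
= (3.32/√20.18) / (3.32/√20.18 + 4.07/√26.04) = 0.7391/(0.7391 + 0.7976) = 0.4810.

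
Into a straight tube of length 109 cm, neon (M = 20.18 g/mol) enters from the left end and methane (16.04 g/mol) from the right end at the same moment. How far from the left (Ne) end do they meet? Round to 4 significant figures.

Distances travelled in equal time are proportional to diffusion rates, so d_Ne/d_CH₄ = √(M_CH₄/M_Ne) = √(16.04/20.18) = 0.8915.
With d_Ne + d_CH₄ = 109 cm, d_CH₄ = 109/(1 + 0.8915) = 57.62 cm.
d_Ne = 109 − 57.62 = 51.38 cm.

51.38 cm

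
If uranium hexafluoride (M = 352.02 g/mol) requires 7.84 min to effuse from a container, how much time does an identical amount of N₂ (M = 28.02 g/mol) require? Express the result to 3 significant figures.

2.21 min

Since effusion rate ∝ 1/√M, t_N₂/t_UF₆ = √(M_N₂/M_UF₆) = √(28.02/352.02) = √0.07960 = 0.2821.
So the time for N₂ is 7.84 × 0.2821 = 2.21 min.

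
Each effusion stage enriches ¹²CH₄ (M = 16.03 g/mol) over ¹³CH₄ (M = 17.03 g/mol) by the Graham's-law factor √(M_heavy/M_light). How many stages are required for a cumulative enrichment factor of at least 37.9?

Per stage α = (17.03/16.03)^(1/2) = 1.06238^0.5, giving ln α = 0.03026.
Need α^N ≥ 37.9 ⇒ N ≥ ln(37.9) / ln α = 3.635 / 0.03026 = 120.13.
Rounding up, N = 121 stages.

121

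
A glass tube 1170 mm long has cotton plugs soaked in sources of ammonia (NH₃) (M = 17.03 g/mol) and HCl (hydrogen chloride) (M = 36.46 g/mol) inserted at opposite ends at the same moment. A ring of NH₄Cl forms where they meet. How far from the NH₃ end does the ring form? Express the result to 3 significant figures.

695 mm

Distances travelled in equal time are proportional to diffusion rates, so d_NH₃/d_HCl = √(M_HCl/M_NH₃) = √(36.46/17.03) = 1.463.
With d_NH₃ + d_HCl = 1170 mm, d_HCl = 1170/(1 + 1.463) = 475.0 mm.
d_NH₃ = 1170 − 475.0 = 695 mm.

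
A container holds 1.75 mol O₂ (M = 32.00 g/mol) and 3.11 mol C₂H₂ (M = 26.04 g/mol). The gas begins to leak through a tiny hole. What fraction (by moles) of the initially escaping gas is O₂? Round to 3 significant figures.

Effusion rate of each component ∝ n_i/√M_i (partial pressure × 1/√M).
Mole fraction of O₂ in the effusate = (n_O₂/√M_O₂) / (n_O₂/√M_O₂ + n_C₂H₂/√M_C₂H₂)
= (1.75/√32.00) / (1.75/√32.00 + 3.11/√26.04) = 0.3094/(0.3094 + 0.6095) = 0.337.

0.337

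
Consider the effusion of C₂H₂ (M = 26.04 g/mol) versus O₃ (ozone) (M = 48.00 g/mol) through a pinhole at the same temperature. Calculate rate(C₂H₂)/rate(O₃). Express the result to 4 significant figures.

Since effusion rate ∝ 1/√M, rate_C₂H₂/rate_O₃ = √(M_O₃/M_C₂H₂) = √(48.00/26.04) = √1.843 = 1.358.

1.358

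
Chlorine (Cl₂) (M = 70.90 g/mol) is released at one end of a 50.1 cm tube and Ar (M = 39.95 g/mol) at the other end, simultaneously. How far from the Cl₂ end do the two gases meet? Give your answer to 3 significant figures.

21.5 cm

Graham's law gives d_Cl₂/d_Ar = rate_Cl₂/rate_Ar = √(M_Ar/M_Cl₂) = √(39.95/70.90) = 0.7506.
With d_Cl₂ + d_Ar = 50.1 cm, d_Ar = 50.1/(1 + 0.7506) = 28.62 cm.
d_Cl₂ = 50.1 − 28.62 = 21.5 cm.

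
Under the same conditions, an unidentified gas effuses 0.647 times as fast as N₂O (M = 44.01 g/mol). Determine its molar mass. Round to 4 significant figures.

Using Graham's law: rate_X/rate_N₂O = √(M_N₂O/M_X).
0.647 = √(44.01/M_X)
M_X = 44.01 / 0.647² = 44.01 / 0.4186 = 105.1 g/mol

105.1 g/mol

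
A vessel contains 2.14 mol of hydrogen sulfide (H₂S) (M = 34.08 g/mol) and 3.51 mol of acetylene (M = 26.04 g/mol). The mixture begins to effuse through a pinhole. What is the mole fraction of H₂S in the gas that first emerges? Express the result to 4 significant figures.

0.3477

Each component's effusion rate ∝ (its partial pressure)·(1/√M) ∝ n_i/√M_i.
Mole fraction of H₂S in the effusate = (n_H₂S/√M_H₂S) / (n_H₂S/√M_H₂S + n_C₂H₂/√M_C₂H₂)
= (2.14/√34.08) / (2.14/√34.08 + 3.51/√26.04) = 0.3666/(0.3666 + 0.6878) = 0.3477.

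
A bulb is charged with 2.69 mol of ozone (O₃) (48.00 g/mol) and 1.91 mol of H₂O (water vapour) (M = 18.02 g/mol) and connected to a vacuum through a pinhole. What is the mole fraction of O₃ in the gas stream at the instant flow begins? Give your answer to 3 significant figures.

Effusion rate of each component ∝ n_i/√M_i (partial pressure × 1/√M).
So x_O₃ in the escaping gas = (n_O₃/√M_O₃) / Σ(n_i/√M_i)
= (2.69/√48.00) / (2.69/√48.00 + 1.91/√18.02) = 0.3883/(0.3883 + 0.4499) = 0.463.

0.463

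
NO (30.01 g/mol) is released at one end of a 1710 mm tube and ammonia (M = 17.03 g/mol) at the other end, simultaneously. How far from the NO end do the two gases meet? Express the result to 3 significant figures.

In equal time, each gas travels a distance ∝ its rate ∝ 1/√M, so d_NO/d_NH₃ = √(M_NH₃/M_NO) = √(17.03/30.01) = 0.7533.
With d_NO + d_NH₃ = 1710 mm, d_NH₃ = 1710/(1 + 0.7533) = 975.3 mm.
d_NO = 1710 − 975.3 = 735 mm.

735 mm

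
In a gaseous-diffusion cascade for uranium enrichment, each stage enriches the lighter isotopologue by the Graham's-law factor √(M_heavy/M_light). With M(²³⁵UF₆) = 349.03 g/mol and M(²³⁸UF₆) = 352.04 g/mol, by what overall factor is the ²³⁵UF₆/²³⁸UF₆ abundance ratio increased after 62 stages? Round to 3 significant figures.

Overall factor = α^62 with α = √(352.04/349.03), i.e. (352.04/349.03)^(62/2).
= 1.00862^31 = 1.30.

1.30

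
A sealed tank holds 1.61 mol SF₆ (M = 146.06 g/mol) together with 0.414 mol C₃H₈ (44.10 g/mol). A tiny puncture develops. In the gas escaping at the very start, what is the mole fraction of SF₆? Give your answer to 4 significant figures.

0.6812

Rate_i ∝ x_i/√M_i (Graham's law weighted by mole fraction), so the effusate composition follows n_i/√M_i.
x_SF₆(eff) = (n_SF₆/√M_SF₆) / (n_SF₆/√M_SF₆ + n_C₃H₈/√M_C₃H₈)
= (1.61/√146.06) / (1.61/√146.06 + 0.414/√44.10) = 0.1332/(0.1332 + 0.06234) = 0.6812.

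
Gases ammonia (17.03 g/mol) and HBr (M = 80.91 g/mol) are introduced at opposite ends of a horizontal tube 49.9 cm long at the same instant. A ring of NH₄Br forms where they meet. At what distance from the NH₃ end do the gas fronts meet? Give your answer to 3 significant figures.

34.2 cm

Graham's law gives d_NH₃/d_HBr = rate_NH₃/rate_HBr = √(M_HBr/M_NH₃) = √(80.91/17.03) = 2.180.
With d_NH₃ + d_HBr = 49.9 cm, d_HBr = 49.9/(1 + 2.180) = 15.69 cm.
d_NH₃ = 49.9 − 15.69 = 34.2 cm.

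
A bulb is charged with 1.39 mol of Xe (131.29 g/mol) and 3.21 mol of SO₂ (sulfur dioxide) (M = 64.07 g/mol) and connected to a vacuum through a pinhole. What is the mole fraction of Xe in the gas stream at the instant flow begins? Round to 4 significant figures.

0.2322

Effusion rate of each component ∝ n_i/√M_i (partial pressure × 1/√M).
x_Xe(eff) = (n_Xe/√M_Xe) / (n_Xe/√M_Xe + n_SO₂/√M_SO₂)
= (1.39/√131.29) / (1.39/√131.29 + 3.21/√64.07) = 0.1213/(0.1213 + 0.4010) = 0.2322.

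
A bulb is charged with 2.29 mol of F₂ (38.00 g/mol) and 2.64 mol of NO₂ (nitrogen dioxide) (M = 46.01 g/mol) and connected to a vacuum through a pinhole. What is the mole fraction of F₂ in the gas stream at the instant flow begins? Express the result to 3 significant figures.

0.488

Rate_i ∝ x_i/√M_i (Graham's law weighted by mole fraction), so the effusate composition follows n_i/√M_i.
So x_F₂ in the escaping gas = (n_F₂/√M_F₂) / Σ(n_i/√M_i)
= (2.29/√38.00) / (2.29/√38.00 + 2.64/√46.01) = 0.3715/(0.3715 + 0.3892) = 0.488.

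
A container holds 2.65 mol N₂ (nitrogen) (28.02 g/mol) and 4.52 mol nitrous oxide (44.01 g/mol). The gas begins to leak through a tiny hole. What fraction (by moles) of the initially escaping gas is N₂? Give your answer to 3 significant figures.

Each component's effusion rate ∝ (its partial pressure)·(1/√M) ∝ n_i/√M_i.
Mole fraction of N₂ in the effusate = (n_N₂/√M_N₂) / (n_N₂/√M_N₂ + n_N₂O/√M_N₂O)
= (2.65/√28.02) / (2.65/√28.02 + 4.52/√44.01) = 0.5006/(0.5006 + 0.6813) = 0.424.

0.424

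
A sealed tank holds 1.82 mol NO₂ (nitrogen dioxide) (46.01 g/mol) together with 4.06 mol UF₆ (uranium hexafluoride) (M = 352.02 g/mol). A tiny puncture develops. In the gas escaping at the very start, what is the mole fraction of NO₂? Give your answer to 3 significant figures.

Rate_i ∝ x_i/√M_i (Graham's law weighted by mole fraction), so the effusate composition follows n_i/√M_i.
Mole fraction of NO₂ in the effusate = (n_NO₂/√M_NO₂) / (n_NO₂/√M_NO₂ + n_UF₆/√M_UF₆)
= (1.82/√46.01) / (1.82/√46.01 + 4.06/√352.02) = 0.2683/(0.2683 + 0.2164) = 0.554.

0.554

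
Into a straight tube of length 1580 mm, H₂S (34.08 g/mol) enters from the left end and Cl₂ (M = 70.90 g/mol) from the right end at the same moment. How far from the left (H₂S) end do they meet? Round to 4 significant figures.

Graham's law gives d_H₂S/d_Cl₂ = rate_H₂S/rate_Cl₂ = √(M_Cl₂/M_H₂S) = √(70.90/34.08) = 1.442.
With d_H₂S + d_Cl₂ = 1580 mm, d_Cl₂ = 1580/(1 + 1.442) = 646.9 mm.
d_H₂S = 1580 − 646.9 = 933.1 mm.

933.1 mm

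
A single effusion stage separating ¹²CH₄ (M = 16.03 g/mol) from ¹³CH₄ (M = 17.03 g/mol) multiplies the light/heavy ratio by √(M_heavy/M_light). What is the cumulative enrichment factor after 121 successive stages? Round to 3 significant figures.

Overall factor = α^121 with α = √(17.03/16.03), i.e. (17.03/16.03)^(121/2).
= 1.06238^(121/2) = 38.9.

38.9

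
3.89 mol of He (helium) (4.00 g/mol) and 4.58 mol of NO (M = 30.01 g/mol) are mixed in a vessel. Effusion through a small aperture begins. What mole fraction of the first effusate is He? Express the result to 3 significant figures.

0.699

The effusion rate of species i is ∝ p_i/√M_i ∝ n_i/√M_i.
x_He(eff) = (n_He/√M_He) / (n_He/√M_He + n_NO/√M_NO)
= (3.89/√4.00) / (3.89/√4.00 + 4.58/√30.01) = 1.945/(1.945 + 0.8361) = 0.699.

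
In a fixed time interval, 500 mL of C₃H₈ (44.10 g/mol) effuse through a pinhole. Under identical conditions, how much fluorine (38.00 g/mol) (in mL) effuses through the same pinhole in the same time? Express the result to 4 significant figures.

From Graham's law, rate_F₂/rate_C₃H₈ = √(M_C₃H₈/M_F₂) = √(44.10/38.00) = √1.161 = 1.077.
So the volume for F₂ is 500 × 1.077 = 538.6 mL.

538.6 mL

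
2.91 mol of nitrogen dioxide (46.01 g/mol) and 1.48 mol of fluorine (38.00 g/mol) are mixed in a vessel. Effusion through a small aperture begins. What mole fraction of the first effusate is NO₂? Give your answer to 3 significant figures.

Effusion rate of each component ∝ n_i/√M_i (partial pressure × 1/√M).
Mole fraction of NO₂ in the effusate = (n_NO₂/√M_NO₂) / (n_NO₂/√M_NO₂ + n_F₂/√M_F₂)
= (2.91/√46.01) / (2.91/√46.01 + 1.48/√38.00) = 0.4290/(0.4290 + 0.2401) = 0.641.

0.641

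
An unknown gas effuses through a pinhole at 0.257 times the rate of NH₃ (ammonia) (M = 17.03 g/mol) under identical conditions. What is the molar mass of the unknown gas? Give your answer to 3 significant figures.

258 g/mol

Graham's law gives rate_X/rate_NH₃ = √(M_NH₃/M_X).
0.257 = √(17.03/M_X)
M_X = 17.03 / 0.257² = 17.03 / 0.06605 = 258 g/mol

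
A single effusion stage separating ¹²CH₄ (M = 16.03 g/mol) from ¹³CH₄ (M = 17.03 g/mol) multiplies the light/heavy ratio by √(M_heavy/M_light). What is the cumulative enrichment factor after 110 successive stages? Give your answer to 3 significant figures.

27.9

Overall factor = α^110 with α = √(17.03/16.03), i.e. (17.03/16.03)^(110/2).
= 1.06238^55 = 27.9.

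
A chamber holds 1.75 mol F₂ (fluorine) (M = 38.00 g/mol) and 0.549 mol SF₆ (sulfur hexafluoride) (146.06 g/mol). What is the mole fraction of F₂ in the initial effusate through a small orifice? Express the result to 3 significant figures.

The effusion rate of species i is ∝ p_i/√M_i ∝ n_i/√M_i.
Mole fraction of F₂ in the effusate = (n_F₂/√M_F₂) / (n_F₂/√M_F₂ + n_SF₆/√M_SF₆)
= (1.75/√38.00) / (1.75/√38.00 + 0.549/√146.06) = 0.2839/(0.2839 + 0.04543) = 0.862.

0.862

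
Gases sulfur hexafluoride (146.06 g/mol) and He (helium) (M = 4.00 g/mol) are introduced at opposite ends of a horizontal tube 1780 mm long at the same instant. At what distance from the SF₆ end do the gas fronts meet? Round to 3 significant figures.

Graham's law gives d_SF₆/d_He = rate_SF₆/rate_He = √(M_He/M_SF₆) = √(4.00/146.06) = 0.1655.
With d_SF₆ + d_He = 1780 mm, d_He = 1780/(1 + 0.1655) = 1527 mm.
d_SF₆ = 1780 − 1527 = 253 mm.

253 mm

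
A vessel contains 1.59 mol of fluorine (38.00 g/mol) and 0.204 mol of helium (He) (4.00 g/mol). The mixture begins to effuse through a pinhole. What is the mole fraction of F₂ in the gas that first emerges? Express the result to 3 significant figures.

0.717

Each component's effusion rate ∝ (its partial pressure)·(1/√M) ∝ n_i/√M_i.
x_F₂(eff) = (n_F₂/√M_F₂) / (n_F₂/√M_F₂ + n_He/√M_He)
= (1.59/√38.00) / (1.59/√38.00 + 0.204/√4.00) = 0.2579/(0.2579 + 0.1020) = 0.717.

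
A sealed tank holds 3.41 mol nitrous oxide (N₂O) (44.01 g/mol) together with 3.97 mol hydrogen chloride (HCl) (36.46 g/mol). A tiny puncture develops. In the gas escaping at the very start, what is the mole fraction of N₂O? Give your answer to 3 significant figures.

Each component's effusion rate ∝ (its partial pressure)·(1/√M) ∝ n_i/√M_i.
So x_N₂O in the escaping gas = (n_N₂O/√M_N₂O) / Σ(n_i/√M_i)
= (3.41/√44.01) / (3.41/√44.01 + 3.97/√36.46) = 0.5140/(0.5140 + 0.6575) = 0.439.

0.439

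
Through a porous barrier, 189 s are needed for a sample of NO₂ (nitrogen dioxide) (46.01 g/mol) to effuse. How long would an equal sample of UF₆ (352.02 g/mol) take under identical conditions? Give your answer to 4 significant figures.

From Graham's law, t_UF₆/t_NO₂ = √(M_UF₆/M_NO₂) = √(352.02/46.01) = √7.651 = 2.766.
So the time for UF₆ is 189 × 2.766 = 522.8 s.

522.8 s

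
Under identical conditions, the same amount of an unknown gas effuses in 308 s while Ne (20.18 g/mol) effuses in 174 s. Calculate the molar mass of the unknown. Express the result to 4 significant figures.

Graham's law gives t_X/t_Ne = √(M_X/M_Ne).
308/174 = 1.770 = √(M_X/20.18)
M_X = 20.18 × 1.770² = 20.18 × 3.133 = 63.23 g/mol

63.23 g/mol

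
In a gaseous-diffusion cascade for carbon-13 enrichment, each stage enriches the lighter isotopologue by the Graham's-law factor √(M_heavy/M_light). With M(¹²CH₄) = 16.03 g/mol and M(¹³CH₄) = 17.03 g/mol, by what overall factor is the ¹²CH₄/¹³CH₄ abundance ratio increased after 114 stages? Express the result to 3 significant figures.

Overall factor = α^114 with α = √(17.03/16.03), i.e. (17.03/16.03)^(114/2).
= 1.06238^57 = 31.5.

31.5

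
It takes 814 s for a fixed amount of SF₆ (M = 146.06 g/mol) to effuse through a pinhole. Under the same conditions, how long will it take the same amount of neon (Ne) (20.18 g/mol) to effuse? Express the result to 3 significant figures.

Since effusion rate ∝ 1/√M, t_Ne/t_SF₆ = √(M_Ne/M_SF₆) = √(20.18/146.06) = √0.1382 = 0.3717.
So the time for Ne is 814 × 0.3717 = 303 s.

303 s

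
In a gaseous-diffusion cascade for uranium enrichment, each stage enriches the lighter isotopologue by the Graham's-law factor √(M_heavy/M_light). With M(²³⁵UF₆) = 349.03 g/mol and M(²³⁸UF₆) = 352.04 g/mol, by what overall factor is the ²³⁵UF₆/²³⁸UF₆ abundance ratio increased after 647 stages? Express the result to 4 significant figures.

Each stage multiplies the ratio by α = √(352.04/349.03), so after 647 stages the overall factor is α^647 = (352.04/349.03)^(647/2).
= 1.00862^(647/2) = 16.08.

16.08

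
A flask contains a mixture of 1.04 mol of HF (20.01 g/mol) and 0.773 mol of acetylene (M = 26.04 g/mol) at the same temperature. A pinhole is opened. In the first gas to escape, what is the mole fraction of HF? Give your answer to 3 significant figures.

0.605

Rate_i ∝ x_i/√M_i (Graham's law weighted by mole fraction), so the effusate composition follows n_i/√M_i.
Mole fraction of HF in the effusate = (n_HF/√M_HF) / (n_HF/√M_HF + n_C₂H₂/√M_C₂H₂)
= (1.04/√20.01) / (1.04/√20.01 + 0.773/√26.04) = 0.2325/(0.2325 + 0.1515) = 0.605.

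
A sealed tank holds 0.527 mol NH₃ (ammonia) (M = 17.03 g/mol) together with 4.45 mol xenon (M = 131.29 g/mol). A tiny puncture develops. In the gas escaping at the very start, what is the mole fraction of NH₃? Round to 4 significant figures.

0.2475

Effusion rate of each component ∝ n_i/√M_i (partial pressure × 1/√M).
So x_NH₃ in the escaping gas = (n_NH₃/√M_NH₃) / Σ(n_i/√M_i)
= (0.527/√17.03) / (0.527/√17.03 + 4.45/√131.29) = 0.1277/(0.1277 + 0.3884) = 0.2475.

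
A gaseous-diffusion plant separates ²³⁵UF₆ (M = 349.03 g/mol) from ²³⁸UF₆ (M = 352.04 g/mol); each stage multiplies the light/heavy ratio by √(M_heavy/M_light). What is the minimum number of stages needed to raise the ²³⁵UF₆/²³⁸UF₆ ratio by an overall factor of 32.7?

Per stage α = (352.04/349.03)^(1/2) = 1.00862^0.5, giving ln α = 0.004293.
Need α^N ≥ 32.7 ⇒ N ≥ ln(32.7) / ln α = 3.487 / 0.004293 = 812.25.
Minimum whole number of stages: N = 813.

813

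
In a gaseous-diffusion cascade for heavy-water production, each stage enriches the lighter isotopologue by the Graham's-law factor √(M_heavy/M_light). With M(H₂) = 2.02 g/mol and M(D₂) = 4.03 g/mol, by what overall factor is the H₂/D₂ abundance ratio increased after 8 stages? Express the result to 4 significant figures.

15.84

Overall factor = α^8 with α = √(4.03/2.02), i.e. (4.03/2.02)^(8/2).
= 1.99505^4 = 15.84.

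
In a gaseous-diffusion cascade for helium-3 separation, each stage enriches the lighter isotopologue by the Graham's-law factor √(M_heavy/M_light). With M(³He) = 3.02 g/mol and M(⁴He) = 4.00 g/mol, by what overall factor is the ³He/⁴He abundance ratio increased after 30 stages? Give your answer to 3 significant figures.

67.7

The single-stage factor is √(M_heavy/M_light), so 30 stages give [√(4.00/3.02)]^30 = (4.00/3.02)^(30/2).
= 1.32450^15 = 67.7.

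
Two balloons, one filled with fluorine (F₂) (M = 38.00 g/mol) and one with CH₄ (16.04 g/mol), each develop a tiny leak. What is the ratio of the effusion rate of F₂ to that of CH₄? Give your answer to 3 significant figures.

0.650

Using Graham's law: rate_F₂/rate_CH₄ = √(M_CH₄/M_F₂) = √(16.04/38.00) = √0.4221 = 0.650.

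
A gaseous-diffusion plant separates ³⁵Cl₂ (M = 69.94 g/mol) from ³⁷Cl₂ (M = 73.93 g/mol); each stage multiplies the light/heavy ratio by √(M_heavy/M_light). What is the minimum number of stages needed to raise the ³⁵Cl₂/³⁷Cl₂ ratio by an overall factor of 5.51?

Per stage α = (73.93/69.94)^(1/2) = 1.05705^0.5, giving ln α = 0.02774.
Need α^N ≥ 5.51 ⇒ N ≥ ln(5.51) / ln α = 1.707 / 0.02774 = 61.52.
Rounding up, N = 62 stages.

62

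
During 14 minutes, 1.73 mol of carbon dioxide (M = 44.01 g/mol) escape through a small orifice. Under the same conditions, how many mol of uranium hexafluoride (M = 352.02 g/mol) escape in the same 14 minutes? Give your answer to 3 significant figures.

0.612 mol

From Graham's law, rate_UF₆/rate_CO₂ = √(M_CO₂/M_UF₆) = √(44.01/352.02) = √0.1250 = 0.3536.
So the amount for UF₆ is 1.73 × 0.3536 = 0.612 mol.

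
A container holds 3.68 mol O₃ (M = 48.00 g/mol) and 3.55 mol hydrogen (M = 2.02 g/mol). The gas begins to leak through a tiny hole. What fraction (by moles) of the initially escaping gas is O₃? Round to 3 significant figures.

0.175

Rate_i ∝ x_i/√M_i (Graham's law weighted by mole fraction), so the effusate composition follows n_i/√M_i.
Mole fraction of O₃ in the effusate = (n_O₃/√M_O₃) / (n_O₃/√M_O₃ + n_H₂/√M_H₂)
= (3.68/√48.00) / (3.68/√48.00 + 3.55/√2.02) = 0.5312/(0.5312 + 2.498) = 0.175.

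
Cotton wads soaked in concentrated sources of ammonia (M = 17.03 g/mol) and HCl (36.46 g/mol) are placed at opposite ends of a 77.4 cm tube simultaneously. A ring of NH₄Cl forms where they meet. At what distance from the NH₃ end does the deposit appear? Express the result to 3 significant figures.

46.0 cm

In equal time, each gas travels a distance ∝ its rate ∝ 1/√M, so d_NH₃/d_HCl = √(M_HCl/M_NH₃) = √(36.46/17.03) = 1.463.
With d_NH₃ + d_HCl = 77.4 cm, d_HCl = 77.4/(1 + 1.463) = 31.42 cm.
d_NH₃ = 77.4 − 31.42 = 46.0 cm.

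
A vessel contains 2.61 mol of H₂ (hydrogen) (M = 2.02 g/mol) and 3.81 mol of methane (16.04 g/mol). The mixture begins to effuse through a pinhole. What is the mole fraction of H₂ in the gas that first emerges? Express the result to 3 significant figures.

0.659

The effusion rate of species i is ∝ p_i/√M_i ∝ n_i/√M_i.
x_H₂(eff) = (n_H₂/√M_H₂) / (n_H₂/√M_H₂ + n_CH₄/√M_CH₄)
= (2.61/√2.02) / (2.61/√2.02 + 3.81/√16.04) = 1.836/(1.836 + 0.9513) = 0.659.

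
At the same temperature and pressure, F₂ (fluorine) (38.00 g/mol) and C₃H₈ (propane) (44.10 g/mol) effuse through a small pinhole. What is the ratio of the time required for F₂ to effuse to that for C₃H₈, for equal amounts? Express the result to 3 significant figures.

0.928

Using Graham's law: t_F₂/t_C₃H₈ = √(M_F₂/M_C₃H₈) = √(38.00/44.10) = √0.8617 = 0.928.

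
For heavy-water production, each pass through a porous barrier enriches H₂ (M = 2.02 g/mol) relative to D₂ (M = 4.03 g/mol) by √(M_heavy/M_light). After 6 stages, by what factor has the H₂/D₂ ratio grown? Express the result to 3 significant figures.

The single-stage factor is √(M_heavy/M_light), so 6 stages give [√(4.03/2.02)]^6 = (4.03/2.02)^(6/2).
= 1.99505^3 = 7.94.

7.94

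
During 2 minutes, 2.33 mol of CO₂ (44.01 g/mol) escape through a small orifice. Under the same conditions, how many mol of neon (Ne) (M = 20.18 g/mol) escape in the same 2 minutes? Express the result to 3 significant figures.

3.44 mol

By Graham's law, rate_Ne/rate_CO₂ = √(M_CO₂/M_Ne) = √(44.01/20.18) = √2.181 = 1.477.
So the amount for Ne is 2.33 × 1.477 = 3.44 mol.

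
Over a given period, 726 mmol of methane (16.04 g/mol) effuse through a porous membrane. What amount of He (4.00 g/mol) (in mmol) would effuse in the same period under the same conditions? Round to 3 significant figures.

Since effusion rate ∝ 1/√M, rate_He/rate_CH₄ = √(M_CH₄/M_He) = √(16.04/4.00) = √4.010 = 2.002.
So the amount for He is 726 × 2.002 = 1450 mmol.

1450 mmol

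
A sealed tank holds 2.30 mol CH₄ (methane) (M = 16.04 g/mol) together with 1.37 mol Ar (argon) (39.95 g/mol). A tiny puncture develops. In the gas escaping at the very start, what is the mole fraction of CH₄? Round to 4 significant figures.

The effusion rate of species i is ∝ p_i/√M_i ∝ n_i/√M_i.
So x_CH₄ in the escaping gas = (n_CH₄/√M_CH₄) / Σ(n_i/√M_i)
= (2.30/√16.04) / (2.30/√16.04 + 1.37/√39.95) = 0.5743/(0.5743 + 0.2168) = 0.7260.

0.7260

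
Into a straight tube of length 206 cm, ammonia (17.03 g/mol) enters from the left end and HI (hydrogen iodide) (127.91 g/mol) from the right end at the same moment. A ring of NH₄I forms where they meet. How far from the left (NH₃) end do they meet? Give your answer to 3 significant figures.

Distances travelled in equal time are proportional to diffusion rates, so d_NH₃/d_HI = √(M_HI/M_NH₃) = √(127.91/17.03) = 2.741.
With d_NH₃ + d_HI = 206 cm, d_HI = 206/(1 + 2.741) = 55.07 cm.
d_NH₃ = 206 − 55.07 = 151 cm.

151 cm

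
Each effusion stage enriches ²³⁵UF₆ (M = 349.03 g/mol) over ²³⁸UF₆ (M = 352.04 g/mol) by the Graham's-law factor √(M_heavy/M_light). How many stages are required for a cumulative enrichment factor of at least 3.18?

With α = √(352.04/349.03) per stage, ln α = ½ ln(1.00862) = 0.004293.
Need α^N ≥ 3.18 ⇒ N ≥ ln(3.18) / ln α = 1.157 / 0.004293 = 269.45.
Minimum whole number of stages: N = 270.

270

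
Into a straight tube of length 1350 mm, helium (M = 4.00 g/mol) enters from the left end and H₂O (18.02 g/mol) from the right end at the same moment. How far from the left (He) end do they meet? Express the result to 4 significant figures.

In equal time, each gas travels a distance ∝ its rate ∝ 1/√M, so d_He/d_H₂O = √(M_H₂O/M_He) = √(18.02/4.00) = 2.122.
With d_He + d_H₂O = 1350 mm, d_H₂O = 1350/(1 + 2.122) = 432.3 mm.
d_He = 1350 − 432.3 = 917.7 mm.

917.7 mm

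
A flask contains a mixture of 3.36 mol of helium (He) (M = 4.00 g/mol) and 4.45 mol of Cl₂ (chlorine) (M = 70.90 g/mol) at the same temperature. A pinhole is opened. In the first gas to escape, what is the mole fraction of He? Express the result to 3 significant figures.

Effusion rate of each component ∝ n_i/√M_i (partial pressure × 1/√M).
Mole fraction of He in the effusate = (n_He/√M_He) / (n_He/√M_He + n_Cl₂/√M_Cl₂)
= (3.36/√4.00) / (3.36/√4.00 + 4.45/√70.90) = 1.680/(1.680 + 0.5285) = 0.761.

0.761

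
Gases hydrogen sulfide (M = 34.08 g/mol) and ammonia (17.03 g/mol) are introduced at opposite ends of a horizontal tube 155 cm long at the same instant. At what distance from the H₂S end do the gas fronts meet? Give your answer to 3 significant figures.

Distances travelled in equal time are proportional to diffusion rates, so d_H₂S/d_NH₃ = √(M_NH₃/M_H₂S) = √(17.03/34.08) = 0.7069.
With d_H₂S + d_NH₃ = 155 cm, d_NH₃ = 155/(1 + 0.7069) = 90.81 cm.
d_H₂S = 155 − 90.81 = 64.2 cm.

64.2 cm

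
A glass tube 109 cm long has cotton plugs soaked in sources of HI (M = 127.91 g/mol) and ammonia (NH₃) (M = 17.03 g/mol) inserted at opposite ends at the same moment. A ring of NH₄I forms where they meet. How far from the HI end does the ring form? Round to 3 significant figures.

29.1 cm

Graham's law gives d_HI/d_NH₃ = rate_HI/rate_NH₃ = √(M_NH₃/M_HI) = √(17.03/127.91) = 0.3649.
With d_HI + d_NH₃ = 109 cm, d_NH₃ = 109/(1 + 0.3649) = 79.86 cm.
d_HI = 109 − 79.86 = 29.1 cm.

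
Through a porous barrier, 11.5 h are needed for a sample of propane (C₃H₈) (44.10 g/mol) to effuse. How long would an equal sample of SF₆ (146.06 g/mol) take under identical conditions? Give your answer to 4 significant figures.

By Graham's law, t_SF₆/t_C₃H₈ = √(M_SF₆/M_C₃H₈) = √(146.06/44.10) = √3.312 = 1.820.
So the time for SF₆ is 11.5 × 1.820 = 20.93 h.

20.93 h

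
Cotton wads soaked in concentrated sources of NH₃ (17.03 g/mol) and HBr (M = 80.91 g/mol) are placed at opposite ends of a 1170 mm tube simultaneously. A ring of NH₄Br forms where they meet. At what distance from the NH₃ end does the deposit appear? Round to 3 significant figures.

802 mm

In equal time, each gas travels a distance ∝ its rate ∝ 1/√M, so d_NH₃/d_HBr = √(M_HBr/M_NH₃) = √(80.91/17.03) = 2.180.
With d_NH₃ + d_HBr = 1170 mm, d_HBr = 1170/(1 + 2.180) = 368.0 mm.
d_NH₃ = 1170 − 368.0 = 802 mm.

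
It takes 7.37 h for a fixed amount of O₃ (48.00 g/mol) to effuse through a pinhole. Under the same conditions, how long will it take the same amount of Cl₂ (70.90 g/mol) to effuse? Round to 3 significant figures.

Graham's law gives t_Cl₂/t_O₃ = √(M_Cl₂/M_O₃) = √(70.90/48.00) = √1.477 = 1.215.
So the time for Cl₂ is 7.37 × 1.215 = 8.96 h.

8.96 h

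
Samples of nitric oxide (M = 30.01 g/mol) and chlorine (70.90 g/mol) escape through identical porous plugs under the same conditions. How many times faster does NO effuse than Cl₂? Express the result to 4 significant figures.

Using Graham's law: rate_NO/rate_Cl₂ = √(M_Cl₂/M_NO) = √(70.90/30.01) = √2.363 = 1.537.

1.537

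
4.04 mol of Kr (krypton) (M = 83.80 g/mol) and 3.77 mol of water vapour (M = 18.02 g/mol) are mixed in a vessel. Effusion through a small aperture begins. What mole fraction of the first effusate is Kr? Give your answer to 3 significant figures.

The effusion rate of species i is ∝ p_i/√M_i ∝ n_i/√M_i.
x_Kr(eff) = (n_Kr/√M_Kr) / (n_Kr/√M_Kr + n_H₂O/√M_H₂O)
= (4.04/√83.80) / (4.04/√83.80 + 3.77/√18.02) = 0.4413/(0.4413 + 0.8881) = 0.332.

0.332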